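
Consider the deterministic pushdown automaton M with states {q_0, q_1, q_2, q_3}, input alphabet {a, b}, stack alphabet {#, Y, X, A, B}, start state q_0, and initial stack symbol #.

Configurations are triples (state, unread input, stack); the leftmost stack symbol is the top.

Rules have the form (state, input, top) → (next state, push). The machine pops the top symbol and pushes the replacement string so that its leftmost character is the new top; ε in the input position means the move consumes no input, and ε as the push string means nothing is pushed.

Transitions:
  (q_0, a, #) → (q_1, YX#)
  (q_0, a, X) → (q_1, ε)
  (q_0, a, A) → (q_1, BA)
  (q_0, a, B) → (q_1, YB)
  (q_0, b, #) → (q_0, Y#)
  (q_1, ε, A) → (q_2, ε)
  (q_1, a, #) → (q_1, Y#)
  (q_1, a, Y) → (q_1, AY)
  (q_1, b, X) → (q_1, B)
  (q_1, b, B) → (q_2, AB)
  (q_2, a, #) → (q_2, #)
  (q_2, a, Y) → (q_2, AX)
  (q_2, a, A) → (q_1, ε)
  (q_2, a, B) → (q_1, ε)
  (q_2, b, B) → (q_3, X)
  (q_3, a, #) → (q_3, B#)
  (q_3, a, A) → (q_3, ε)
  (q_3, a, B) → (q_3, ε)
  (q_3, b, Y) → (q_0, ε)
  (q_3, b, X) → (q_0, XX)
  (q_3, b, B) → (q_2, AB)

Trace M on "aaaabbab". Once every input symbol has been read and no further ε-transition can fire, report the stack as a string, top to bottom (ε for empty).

(q_0, aaaabbab, #) ⊢ (q_1, aaabbab, YX#) ⊢ (q_1, aabbab, AYX#) ⊢ (q_2, aabbab, YX#) ⊢ (q_2, abbab, AXX#) ⊢ (q_1, bbab, XX#) ⊢ (q_1, bab, BX#) ⊢ (q_2, ab, ABX#) ⊢ (q_1, b, BX#) ⊢ (q_2, ε, ABX#)
All input consumed in state q_2 with stack ABX#.

ABX#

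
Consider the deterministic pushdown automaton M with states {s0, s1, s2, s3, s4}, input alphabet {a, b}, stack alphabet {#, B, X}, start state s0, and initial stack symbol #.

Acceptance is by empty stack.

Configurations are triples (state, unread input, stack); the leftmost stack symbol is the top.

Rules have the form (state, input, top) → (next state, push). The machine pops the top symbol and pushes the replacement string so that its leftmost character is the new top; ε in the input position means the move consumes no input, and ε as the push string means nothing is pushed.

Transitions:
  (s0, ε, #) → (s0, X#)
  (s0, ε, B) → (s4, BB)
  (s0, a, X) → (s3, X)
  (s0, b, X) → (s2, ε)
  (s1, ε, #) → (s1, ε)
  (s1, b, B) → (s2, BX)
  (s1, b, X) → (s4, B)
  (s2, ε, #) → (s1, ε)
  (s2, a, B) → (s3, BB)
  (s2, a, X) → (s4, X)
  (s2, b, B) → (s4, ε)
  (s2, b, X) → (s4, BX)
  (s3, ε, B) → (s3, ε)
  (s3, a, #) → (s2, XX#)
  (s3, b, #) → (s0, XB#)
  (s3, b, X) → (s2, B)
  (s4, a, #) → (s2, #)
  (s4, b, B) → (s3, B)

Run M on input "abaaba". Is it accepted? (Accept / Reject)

(s0, abaaba, #)
  ε-move, top #: go to s0, push X# → (s0, abaaba, X#)
  read a, top X: go to s3, push X → (s3, baaba, X#)
  read b, top X: go to s2, push B → (s2, aaba, B#)
  read a, top B: go to s3, push BB → (s3, aba, BB#)
  ε-move, top B: go to s3, push ε → (s3, aba, B#)
  ε-move, top B: go to s3, push ε → (s3, aba, #)
  read a, top #: go to s2, push XX# → (s2, ba, XX#)
  read b, top X: go to s4, push BX → (s4, a, BXX#)
No transition applies at (s4, a, BXX#); input not fully consumed.

Reject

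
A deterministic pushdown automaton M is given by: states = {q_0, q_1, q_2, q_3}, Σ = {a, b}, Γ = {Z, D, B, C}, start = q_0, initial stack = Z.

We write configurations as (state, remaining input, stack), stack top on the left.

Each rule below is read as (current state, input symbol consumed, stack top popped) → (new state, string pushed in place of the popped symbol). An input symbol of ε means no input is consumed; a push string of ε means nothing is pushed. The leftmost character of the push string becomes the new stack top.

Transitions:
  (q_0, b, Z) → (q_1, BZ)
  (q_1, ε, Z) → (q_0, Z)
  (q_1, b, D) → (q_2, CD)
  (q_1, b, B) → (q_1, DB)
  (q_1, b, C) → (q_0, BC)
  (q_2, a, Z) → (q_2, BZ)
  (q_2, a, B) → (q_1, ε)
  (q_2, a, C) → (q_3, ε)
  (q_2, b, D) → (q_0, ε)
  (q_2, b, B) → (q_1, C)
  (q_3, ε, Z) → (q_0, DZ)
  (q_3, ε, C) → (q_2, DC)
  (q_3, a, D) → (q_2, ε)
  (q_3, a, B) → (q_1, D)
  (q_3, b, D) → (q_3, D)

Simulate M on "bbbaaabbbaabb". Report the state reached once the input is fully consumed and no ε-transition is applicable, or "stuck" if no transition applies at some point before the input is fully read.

(q_0, bbbaaabbbaabb, Z) ⊢ (q_1, bbaaabbbaabb, BZ) ⊢ (q_1, baaabbbaabb, DBZ) ⊢ (q_2, aaabbbaabb, CDBZ) ⊢ (q_3, aabbbaabb, DBZ) ⊢ (q_2, abbbaabb, BZ) ⊢ (q_1, bbbaabb, Z) ⊢ (q_0, bbbaabb, Z) ⊢ (q_1, bbaabb, BZ) ⊢ (q_1, baabb, DBZ) ⊢ (q_2, aabb, CDBZ) ⊢ (q_3, abb, DBZ) ⊢ (q_2, bb, BZ) ⊢ (q_1, b, CZ) ⊢ (q_0, ε, BCZ)
All input consumed; M is in state q_0.

q_0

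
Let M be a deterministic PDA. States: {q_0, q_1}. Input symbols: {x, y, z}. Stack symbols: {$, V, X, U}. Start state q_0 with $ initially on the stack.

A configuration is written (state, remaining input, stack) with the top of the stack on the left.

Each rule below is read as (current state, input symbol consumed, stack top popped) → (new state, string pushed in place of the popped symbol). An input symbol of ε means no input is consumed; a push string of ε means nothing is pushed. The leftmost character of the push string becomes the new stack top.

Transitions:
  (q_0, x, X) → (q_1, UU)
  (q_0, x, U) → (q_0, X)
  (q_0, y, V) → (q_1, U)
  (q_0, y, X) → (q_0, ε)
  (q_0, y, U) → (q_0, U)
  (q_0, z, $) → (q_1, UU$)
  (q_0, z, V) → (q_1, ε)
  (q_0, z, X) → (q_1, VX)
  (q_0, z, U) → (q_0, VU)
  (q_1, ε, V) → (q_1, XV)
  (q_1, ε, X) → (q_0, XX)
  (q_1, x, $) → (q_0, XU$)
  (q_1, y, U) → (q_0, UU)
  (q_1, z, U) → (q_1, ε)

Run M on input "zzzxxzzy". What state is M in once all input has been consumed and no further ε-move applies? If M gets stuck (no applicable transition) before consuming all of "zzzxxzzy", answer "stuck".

(q_0, zzzxxzzy, $) ⊢ (q_1, zzxxzzy, UU$) ⊢ (q_1, zxxzzy, U$) ⊢ (q_1, xxzzy, $) ⊢ (q_0, xzzy, XU$) ⊢ (q_1, zzy, UUU$) ⊢ (q_1, zy, UU$) ⊢ (q_1, y, U$) ⊢ (q_0, ε, UU$)
All input consumed; M is in state q_0.

q_0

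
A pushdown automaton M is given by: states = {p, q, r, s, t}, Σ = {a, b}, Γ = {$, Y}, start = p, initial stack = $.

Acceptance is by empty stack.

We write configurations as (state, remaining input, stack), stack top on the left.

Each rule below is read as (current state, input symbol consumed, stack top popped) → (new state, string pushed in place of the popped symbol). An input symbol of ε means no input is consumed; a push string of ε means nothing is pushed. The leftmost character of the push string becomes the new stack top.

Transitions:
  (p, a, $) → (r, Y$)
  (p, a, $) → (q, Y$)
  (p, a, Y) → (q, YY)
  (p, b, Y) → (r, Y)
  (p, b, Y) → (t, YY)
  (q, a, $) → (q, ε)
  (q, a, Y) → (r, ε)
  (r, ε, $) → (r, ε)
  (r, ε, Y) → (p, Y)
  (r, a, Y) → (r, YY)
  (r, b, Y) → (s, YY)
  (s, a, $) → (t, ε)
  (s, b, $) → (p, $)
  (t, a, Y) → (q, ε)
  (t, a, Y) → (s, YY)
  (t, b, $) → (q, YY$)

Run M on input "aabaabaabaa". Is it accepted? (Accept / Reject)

One accepting computation: (p, aabaabaabaa, $) ⊢ (r, abaabaabaa, Y$) ⊢ (r, baabaabaa, YY$) ⊢ (p, baabaabaa, YY$) ⊢ (r, aabaabaa, YY$) ⊢ (p, aabaabaa, YY$) ⊢ (q, abaabaa, YYY$) ⊢ (r, baabaa, YY$) ⊢ (p, baabaa, YY$) ⊢ (t, aabaa, YYY$) ⊢ (q, abaa, YY$) ⊢ (r, baa, Y$) ⊢ (p, baa, Y$) ⊢ (t, aa, YY$) ⊢ (q, a, Y$) ⊢ (r, ε, $) ⊢ (r, ε, ε)
All input consumed and the stack is empty.

Accept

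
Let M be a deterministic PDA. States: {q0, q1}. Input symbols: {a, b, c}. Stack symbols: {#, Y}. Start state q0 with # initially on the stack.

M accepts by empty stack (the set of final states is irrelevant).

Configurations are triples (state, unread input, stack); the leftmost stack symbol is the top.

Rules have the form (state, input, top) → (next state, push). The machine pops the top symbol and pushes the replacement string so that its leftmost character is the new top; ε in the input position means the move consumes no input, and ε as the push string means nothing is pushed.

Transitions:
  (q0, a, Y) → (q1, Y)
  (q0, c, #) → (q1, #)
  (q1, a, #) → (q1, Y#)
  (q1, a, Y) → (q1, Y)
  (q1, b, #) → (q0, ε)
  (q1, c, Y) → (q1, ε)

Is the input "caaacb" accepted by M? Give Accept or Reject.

(q0, caaacb, #) ⊢ (q1, aaacb, #) ⊢ (q1, aacb, Y#) ⊢ (q1, acb, Y#) ⊢ (q1, cb, Y#) ⊢ (q1, b, #) ⊢ (q0, ε, ε)
All input consumed and the stack is empty.

Accept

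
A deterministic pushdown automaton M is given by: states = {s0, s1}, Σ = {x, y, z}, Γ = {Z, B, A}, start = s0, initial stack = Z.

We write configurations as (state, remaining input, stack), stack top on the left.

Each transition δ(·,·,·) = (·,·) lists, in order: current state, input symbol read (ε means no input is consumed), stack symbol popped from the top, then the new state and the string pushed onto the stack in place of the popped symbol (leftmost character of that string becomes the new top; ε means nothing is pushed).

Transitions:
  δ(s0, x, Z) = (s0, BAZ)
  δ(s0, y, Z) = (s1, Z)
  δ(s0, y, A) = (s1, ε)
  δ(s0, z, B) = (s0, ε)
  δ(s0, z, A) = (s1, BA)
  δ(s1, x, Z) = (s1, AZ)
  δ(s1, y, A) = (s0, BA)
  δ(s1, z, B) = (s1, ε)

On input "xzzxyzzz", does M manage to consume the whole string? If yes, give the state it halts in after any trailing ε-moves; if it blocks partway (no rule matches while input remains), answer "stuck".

(s0, xzzxyzzz, Z)
  read x, top Z: go to s0, push BAZ → (s0, zzxyzzz, BAZ)
  read z, top B: go to s0, push ε → (s0, zxyzzz, AZ)
  read z, top A: go to s1, push BA → (s1, xyzzz, BAZ)
No transition for (s1, x, top B); M blocks with input xyzzz remaining.

stuck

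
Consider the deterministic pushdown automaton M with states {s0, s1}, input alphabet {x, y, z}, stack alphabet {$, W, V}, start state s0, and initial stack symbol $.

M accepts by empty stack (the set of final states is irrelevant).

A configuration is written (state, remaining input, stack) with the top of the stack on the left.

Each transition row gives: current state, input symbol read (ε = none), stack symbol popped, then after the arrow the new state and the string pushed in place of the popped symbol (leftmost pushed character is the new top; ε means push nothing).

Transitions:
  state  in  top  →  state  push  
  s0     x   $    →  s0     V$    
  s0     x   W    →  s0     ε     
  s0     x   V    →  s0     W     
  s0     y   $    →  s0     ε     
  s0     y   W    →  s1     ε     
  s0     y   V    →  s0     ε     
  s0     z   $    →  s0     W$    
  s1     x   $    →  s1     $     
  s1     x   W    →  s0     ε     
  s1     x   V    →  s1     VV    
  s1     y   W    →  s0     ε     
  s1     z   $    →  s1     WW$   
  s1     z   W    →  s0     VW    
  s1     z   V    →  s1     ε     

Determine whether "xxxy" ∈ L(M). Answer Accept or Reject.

Accept

(s0, xxxy, $)
  read x, top $: go to s0, push V$ → (s0, xxy, V$)
  read x, top V: go to s0, push W → (s0, xy, W$)
  read x, top W: go to s0, push ε → (s0, y, $)
  read y, top $: go to s0, push ε → (s0, ε, ε)
All input consumed and the stack is empty.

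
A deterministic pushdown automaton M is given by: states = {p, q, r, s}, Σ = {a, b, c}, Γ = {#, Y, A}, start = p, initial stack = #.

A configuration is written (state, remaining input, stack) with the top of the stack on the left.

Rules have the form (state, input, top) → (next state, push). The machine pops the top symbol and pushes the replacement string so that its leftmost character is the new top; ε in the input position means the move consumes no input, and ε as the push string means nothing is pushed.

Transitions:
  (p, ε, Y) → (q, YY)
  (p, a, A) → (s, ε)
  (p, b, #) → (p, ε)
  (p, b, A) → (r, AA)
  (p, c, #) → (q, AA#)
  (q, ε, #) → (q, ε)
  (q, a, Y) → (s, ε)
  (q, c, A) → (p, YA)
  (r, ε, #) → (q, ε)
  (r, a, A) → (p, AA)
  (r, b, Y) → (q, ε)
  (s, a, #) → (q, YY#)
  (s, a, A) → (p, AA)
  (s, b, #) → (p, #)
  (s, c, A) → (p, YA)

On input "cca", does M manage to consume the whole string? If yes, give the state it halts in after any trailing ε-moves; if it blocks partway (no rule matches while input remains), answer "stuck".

(p, cca, #)
  read c, top #: go to q, push AA# → (q, ca, AA#)
  read c, top A: go to p, push YA → (p, a, YAA#)
  ε-move, top Y: go to q, push YY → (q, a, YYAA#)
  read a, top Y: go to s, push ε → (s, ε, YAA#)
All input consumed; M is in state s.

s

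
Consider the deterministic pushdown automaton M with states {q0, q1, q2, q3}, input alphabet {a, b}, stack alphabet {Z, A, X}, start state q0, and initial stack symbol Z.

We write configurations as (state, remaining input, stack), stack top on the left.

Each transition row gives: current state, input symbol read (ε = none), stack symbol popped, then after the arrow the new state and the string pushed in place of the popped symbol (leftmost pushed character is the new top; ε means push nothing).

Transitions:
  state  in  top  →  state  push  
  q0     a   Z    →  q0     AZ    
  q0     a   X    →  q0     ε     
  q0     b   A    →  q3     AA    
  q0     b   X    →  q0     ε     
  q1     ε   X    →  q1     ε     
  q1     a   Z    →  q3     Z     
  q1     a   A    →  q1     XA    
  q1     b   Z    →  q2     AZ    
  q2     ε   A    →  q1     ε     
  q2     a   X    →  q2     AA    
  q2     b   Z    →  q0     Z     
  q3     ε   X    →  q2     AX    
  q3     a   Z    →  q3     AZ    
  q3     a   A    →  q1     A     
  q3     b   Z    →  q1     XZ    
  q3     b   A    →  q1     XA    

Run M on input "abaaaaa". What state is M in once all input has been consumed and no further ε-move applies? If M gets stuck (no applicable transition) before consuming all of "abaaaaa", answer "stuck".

q1

(q0, abaaaaa, Z)
  read a, top Z: go to q0, push AZ → (q0, baaaaa, AZ)
  read b, top A: go to q3, push AA → (q3, aaaaa, AAZ)
  read a, top A: go to q1, push A → (q1, aaaa, AAZ)
  read a, top A: go to q1, push XA → (q1, aaa, XAAZ)
  ε-move, top X: go to q1, push ε → (q1, aaa, AAZ)
  read a, top A: go to q1, push XA → (q1, aa, XAAZ)
  ε-move, top X: go to q1, push ε → (q1, aa, AAZ)
  read a, top A: go to q1, push XA → (q1, a, XAAZ)
  ε-move, top X: go to q1, push ε → (q1, a, AAZ)
  read a, top A: go to q1, push XA → (q1, ε, XAAZ)
  ε-move, top X: go to q1, push ε → (q1, ε, AAZ)
All input consumed; M is in state q1.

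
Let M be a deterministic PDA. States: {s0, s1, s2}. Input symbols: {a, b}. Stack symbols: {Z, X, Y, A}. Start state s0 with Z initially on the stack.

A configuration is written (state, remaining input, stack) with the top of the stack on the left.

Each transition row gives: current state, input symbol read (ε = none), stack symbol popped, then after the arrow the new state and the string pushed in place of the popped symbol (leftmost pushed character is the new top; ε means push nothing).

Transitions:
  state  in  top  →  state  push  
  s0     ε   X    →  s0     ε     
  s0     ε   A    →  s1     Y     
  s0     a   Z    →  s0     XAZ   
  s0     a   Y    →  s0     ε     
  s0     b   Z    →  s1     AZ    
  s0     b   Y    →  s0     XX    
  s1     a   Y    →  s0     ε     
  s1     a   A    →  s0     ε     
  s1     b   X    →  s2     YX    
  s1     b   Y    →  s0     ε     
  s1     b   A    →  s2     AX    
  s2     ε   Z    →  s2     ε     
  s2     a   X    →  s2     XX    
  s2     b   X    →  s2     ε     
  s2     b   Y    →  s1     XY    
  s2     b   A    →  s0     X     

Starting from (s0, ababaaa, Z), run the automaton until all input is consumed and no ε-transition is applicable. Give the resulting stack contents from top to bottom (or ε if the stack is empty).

YZ

(s0, ababaaa, Z) ⊢ (s0, babaaa, XAZ) ⊢ (s0, babaaa, AZ) ⊢ (s1, babaaa, YZ) ⊢ (s0, abaaa, Z) ⊢ (s0, baaa, XAZ) ⊢ (s0, baaa, AZ) ⊢ (s1, baaa, YZ) ⊢ (s0, aaa, Z) ⊢ (s0, aa, XAZ) ⊢ (s0, aa, AZ) ⊢ (s1, aa, YZ) ⊢ (s0, a, Z) ⊢ (s0, ε, XAZ) ⊢ (s0, ε, AZ) ⊢ (s1, ε, YZ)
All input consumed in state s1 with stack YZ.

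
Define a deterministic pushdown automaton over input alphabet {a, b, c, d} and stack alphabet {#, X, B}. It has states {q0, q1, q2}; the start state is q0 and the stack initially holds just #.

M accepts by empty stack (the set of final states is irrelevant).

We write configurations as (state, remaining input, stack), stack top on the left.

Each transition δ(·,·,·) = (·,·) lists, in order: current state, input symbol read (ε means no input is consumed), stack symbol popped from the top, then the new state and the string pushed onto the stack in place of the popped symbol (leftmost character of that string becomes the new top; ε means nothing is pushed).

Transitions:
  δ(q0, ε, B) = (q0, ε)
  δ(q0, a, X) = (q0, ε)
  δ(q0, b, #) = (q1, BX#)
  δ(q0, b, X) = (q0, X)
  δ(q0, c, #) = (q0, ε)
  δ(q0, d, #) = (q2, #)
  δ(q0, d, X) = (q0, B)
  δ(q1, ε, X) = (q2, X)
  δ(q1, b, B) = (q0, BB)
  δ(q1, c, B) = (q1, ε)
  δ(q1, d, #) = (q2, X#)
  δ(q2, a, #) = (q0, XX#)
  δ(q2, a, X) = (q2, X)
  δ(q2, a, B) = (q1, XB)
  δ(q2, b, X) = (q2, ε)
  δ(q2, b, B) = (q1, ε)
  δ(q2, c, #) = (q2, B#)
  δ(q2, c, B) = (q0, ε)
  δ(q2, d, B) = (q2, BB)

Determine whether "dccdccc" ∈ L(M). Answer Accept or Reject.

(q0, dccdccc, #) ⊢ (q2, ccdccc, #) ⊢ (q2, cdccc, B#) ⊢ (q0, dccc, #) ⊢ (q2, ccc, #) ⊢ (q2, cc, B#) ⊢ (q0, c, #) ⊢ (q0, ε, ε)
All input consumed and the stack is empty.

Accept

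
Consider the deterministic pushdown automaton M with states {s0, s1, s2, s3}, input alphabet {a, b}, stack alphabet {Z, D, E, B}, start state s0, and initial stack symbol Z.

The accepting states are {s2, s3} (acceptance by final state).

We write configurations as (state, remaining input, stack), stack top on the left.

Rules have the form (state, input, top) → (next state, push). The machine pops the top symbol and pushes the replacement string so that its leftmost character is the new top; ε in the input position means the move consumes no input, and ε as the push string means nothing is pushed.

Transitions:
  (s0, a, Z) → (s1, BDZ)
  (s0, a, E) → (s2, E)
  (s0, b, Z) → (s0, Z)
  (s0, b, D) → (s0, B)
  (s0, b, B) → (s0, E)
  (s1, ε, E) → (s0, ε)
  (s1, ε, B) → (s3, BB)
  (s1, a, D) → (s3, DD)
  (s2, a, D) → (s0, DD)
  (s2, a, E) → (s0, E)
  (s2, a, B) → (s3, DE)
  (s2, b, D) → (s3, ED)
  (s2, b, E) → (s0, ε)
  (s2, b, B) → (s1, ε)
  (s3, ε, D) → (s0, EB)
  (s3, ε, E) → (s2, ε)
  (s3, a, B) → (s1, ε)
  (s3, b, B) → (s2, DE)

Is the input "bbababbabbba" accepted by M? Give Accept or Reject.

(s0, bbababbabbba, Z)
  read b, top Z: go to s0, push Z → (s0, bababbabbba, Z)
  read b, top Z: go to s0, push Z → (s0, ababbabbba, Z)
  read a, top Z: go to s1, push BDZ → (s1, babbabbba, BDZ)
  ε-move, top B: go to s3, push BB → (s3, babbabbba, BBDZ)
  read b, top B: go to s2, push DE → (s2, abbabbba, DEBDZ)
  read a, top D: go to s0, push DD → (s0, bbabbba, DDEBDZ)
  read b, top D: go to s0, push B → (s0, babbba, BDEBDZ)
  read b, top B: go to s0, push E → (s0, abbba, EDEBDZ)
  read a, top E: go to s2, push E → (s2, bbba, EDEBDZ)
  read b, top E: go to s0, push ε → (s0, bba, DEBDZ)
  read b, top D: go to s0, push B → (s0, ba, BEBDZ)
  read b, top B: go to s0, push E → (s0, a, EEBDZ)
  read a, top E: go to s2, push E → (s2, ε, EEBDZ)
All input consumed; state s2 ∈ F.

Accept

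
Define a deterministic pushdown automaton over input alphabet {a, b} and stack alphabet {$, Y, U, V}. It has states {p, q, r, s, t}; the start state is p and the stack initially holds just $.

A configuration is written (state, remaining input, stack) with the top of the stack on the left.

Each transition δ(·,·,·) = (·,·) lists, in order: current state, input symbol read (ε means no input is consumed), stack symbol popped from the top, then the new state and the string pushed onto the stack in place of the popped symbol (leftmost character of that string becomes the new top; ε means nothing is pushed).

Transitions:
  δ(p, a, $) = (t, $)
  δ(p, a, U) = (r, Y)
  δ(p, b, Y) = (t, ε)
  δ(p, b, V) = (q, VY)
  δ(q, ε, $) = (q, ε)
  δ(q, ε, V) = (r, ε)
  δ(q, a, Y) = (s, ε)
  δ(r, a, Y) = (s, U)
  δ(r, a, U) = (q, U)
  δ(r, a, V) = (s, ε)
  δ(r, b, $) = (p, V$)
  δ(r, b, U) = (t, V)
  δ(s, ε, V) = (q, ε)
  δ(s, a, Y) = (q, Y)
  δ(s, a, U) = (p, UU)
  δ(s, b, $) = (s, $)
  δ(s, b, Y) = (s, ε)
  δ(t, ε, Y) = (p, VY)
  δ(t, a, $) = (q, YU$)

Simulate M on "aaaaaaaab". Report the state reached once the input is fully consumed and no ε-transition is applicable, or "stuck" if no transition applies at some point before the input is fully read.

(p, aaaaaaaab, $) ⊢ (t, aaaaaaab, $) ⊢ (q, aaaaaab, YU$) ⊢ (s, aaaaab, U$) ⊢ (p, aaaab, UU$) ⊢ (r, aaab, YU$) ⊢ (s, aab, UU$) ⊢ (p, ab, UUU$) ⊢ (r, b, YUU$)
No transition for (r, b, top Y); M blocks with input b remaining.

stuck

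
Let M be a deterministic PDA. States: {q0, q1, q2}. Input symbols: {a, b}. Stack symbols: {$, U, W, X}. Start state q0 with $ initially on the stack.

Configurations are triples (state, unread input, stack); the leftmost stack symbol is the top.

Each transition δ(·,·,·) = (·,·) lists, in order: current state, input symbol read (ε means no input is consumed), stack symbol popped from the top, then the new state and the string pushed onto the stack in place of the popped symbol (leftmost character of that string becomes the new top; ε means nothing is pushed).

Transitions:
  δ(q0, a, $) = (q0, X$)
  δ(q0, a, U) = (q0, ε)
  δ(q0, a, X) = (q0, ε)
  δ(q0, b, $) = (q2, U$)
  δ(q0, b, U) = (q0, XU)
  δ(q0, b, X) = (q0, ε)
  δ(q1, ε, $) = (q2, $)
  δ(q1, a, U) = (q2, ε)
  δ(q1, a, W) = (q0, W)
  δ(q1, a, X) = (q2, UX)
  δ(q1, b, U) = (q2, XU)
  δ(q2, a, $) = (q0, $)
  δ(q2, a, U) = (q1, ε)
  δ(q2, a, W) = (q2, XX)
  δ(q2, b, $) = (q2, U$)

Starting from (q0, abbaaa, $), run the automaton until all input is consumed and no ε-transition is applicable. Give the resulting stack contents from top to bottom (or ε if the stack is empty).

X$

(q0, abbaaa, $)
  read a, top $: go to q0, push X$ → (q0, bbaaa, X$)
  read b, top X: go to q0, push ε → (q0, baaa, $)
  read b, top $: go to q2, push U$ → (q2, aaa, U$)
  read a, top U: go to q1, push ε → (q1, aa, $)
  ε-move, top $: go to q2, push $ → (q2, aa, $)
  read a, top $: go to q0, push $ → (q0, a, $)
  read a, top $: go to q0, push X$ → (q0, ε, X$)
All input consumed in state q0 with stack X$.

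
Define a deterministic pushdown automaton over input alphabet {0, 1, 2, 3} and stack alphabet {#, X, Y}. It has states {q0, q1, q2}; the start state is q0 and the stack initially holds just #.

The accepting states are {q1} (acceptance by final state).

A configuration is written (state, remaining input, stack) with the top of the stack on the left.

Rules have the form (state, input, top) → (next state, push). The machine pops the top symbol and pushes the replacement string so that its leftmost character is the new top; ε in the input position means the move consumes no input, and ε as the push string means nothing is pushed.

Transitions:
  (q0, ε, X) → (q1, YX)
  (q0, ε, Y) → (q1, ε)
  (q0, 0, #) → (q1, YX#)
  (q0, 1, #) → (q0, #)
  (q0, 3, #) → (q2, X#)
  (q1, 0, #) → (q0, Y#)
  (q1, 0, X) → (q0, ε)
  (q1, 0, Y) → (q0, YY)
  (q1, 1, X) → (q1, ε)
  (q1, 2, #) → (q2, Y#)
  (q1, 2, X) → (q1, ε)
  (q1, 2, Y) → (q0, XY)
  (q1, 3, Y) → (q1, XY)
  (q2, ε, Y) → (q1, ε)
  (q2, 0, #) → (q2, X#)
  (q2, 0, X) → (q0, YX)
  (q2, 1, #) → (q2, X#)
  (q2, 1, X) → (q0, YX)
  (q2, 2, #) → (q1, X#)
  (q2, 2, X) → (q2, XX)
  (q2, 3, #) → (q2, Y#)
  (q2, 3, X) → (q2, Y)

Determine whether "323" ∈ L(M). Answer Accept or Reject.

(q0, 323, #) ⊢ (q2, 23, X#) ⊢ (q2, 3, XX#) ⊢ (q2, ε, YX#) ⊢ (q1, ε, X#)
All input consumed; state q1 ∈ F.

Accept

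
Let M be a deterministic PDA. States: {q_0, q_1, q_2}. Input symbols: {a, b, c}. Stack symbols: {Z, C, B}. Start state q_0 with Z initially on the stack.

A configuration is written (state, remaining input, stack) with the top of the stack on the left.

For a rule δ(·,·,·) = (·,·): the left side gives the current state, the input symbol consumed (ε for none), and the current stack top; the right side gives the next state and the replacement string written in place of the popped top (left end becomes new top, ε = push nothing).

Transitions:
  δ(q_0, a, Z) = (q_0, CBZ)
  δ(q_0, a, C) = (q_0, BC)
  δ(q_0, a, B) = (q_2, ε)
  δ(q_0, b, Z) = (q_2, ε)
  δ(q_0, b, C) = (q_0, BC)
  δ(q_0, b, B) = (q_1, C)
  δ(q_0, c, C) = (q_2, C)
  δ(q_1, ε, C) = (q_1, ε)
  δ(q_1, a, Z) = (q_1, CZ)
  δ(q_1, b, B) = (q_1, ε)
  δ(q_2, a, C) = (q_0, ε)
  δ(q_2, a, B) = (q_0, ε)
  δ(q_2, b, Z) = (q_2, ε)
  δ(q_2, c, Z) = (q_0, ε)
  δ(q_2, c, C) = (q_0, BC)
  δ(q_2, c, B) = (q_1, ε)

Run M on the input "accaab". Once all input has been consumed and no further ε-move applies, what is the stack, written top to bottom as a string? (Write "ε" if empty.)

(q_0, accaab, Z)
  read a, top Z: go to q_0, push CBZ → (q_0, ccaab, CBZ)
  read c, top C: go to q_2, push C → (q_2, caab, CBZ)
  read c, top C: go to q_0, push BC → (q_0, aab, BCBZ)
  read a, top B: go to q_2, push ε → (q_2, ab, CBZ)
  read a, top C: go to q_0, push ε → (q_0, b, BZ)
  read b, top B: go to q_1, push C → (q_1, ε, CZ)
  ε-move, top C: go to q_1, push ε → (q_1, ε, Z)
All input consumed in state q_1 with stack Z.

Z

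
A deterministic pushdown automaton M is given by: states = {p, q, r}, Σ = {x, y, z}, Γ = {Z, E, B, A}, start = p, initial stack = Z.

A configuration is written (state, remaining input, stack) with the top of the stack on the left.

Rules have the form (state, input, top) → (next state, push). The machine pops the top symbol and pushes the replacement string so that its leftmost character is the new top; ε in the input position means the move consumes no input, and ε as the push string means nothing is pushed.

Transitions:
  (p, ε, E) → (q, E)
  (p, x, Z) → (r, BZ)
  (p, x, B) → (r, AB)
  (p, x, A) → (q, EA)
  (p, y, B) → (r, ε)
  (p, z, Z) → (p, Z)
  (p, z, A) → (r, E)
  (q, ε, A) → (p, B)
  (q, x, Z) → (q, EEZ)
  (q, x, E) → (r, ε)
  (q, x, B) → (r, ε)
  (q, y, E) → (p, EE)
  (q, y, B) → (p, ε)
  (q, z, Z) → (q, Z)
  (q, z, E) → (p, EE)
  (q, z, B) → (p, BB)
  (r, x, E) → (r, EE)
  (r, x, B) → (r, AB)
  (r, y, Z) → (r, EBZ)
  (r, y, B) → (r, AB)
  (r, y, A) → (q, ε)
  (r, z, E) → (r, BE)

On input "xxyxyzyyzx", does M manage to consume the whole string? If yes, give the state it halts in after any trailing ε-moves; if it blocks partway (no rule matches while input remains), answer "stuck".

(p, xxyxyzyyzx, Z)
  read x, top Z: go to r, push BZ → (r, xyxyzyyzx, BZ)
  read x, top B: go to r, push AB → (r, yxyzyyzx, ABZ)
  read y, top A: go to q, push ε → (q, xyzyyzx, BZ)
  read x, top B: go to r, push ε → (r, yzyyzx, Z)
  read y, top Z: go to r, push EBZ → (r, zyyzx, EBZ)
  read z, top E: go to r, push BE → (r, yyzx, BEBZ)
  read y, top B: go to r, push AB → (r, yzx, ABEBZ)
  read y, top A: go to q, push ε → (q, zx, BEBZ)
  read z, top B: go to p, push BB → (p, x, BBEBZ)
  read x, top B: go to r, push AB → (r, ε, ABBEBZ)
All input consumed; M is in state r.

r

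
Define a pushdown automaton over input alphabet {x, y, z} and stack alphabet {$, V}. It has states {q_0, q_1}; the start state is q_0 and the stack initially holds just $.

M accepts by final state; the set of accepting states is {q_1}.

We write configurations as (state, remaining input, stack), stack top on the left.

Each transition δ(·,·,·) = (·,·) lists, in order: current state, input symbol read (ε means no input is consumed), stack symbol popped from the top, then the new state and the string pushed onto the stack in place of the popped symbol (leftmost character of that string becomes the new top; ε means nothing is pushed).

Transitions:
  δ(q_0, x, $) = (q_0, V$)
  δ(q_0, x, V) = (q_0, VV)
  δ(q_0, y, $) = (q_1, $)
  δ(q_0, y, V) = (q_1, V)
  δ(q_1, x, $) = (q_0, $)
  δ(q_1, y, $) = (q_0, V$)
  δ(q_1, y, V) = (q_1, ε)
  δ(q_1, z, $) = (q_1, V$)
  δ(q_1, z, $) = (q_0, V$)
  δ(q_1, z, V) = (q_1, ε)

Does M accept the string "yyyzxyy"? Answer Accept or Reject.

Reject

No computation consumes all input and reaches a final state.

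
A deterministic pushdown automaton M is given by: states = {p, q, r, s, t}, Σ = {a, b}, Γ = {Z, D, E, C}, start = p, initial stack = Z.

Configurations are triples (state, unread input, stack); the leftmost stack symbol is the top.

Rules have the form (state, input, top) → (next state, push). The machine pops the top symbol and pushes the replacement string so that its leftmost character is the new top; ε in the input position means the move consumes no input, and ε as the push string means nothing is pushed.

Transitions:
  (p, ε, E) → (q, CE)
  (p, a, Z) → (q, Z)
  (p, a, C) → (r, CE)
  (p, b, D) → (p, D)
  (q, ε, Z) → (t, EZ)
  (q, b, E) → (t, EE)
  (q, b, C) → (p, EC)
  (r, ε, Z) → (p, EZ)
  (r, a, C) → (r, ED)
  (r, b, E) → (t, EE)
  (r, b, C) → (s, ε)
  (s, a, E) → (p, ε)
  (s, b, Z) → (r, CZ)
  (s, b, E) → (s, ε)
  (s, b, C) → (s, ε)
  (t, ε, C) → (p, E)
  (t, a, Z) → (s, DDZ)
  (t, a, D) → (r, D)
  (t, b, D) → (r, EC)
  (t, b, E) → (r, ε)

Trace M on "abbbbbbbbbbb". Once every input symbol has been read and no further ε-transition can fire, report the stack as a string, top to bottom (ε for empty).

(p, abbbbbbbbbbb, Z) ⊢ (q, bbbbbbbbbbb, Z) ⊢ (t, bbbbbbbbbbb, EZ) ⊢ (r, bbbbbbbbbb, Z) ⊢ (p, bbbbbbbbbb, EZ) ⊢ (q, bbbbbbbbbb, CEZ) ⊢ (p, bbbbbbbbb, ECEZ) ⊢ (q, bbbbbbbbb, CECEZ) ⊢ (p, bbbbbbbb, ECECEZ) ⊢ (q, bbbbbbbb, CECECEZ) ⊢ (p, bbbbbbb, ECECECEZ) ⊢ (q, bbbbbbb, CECECECEZ) ⊢ (p, bbbbbb, ECECECECEZ) ⊢ (q, bbbbbb, CECECECECEZ) ⊢ (p, bbbbb, ECECECECECEZ) ⊢ (q, bbbbb, CECECECECECEZ) ⊢ (p, bbbb, ECECECECECECEZ) ⊢ (q, bbbb, CECECECECECECEZ) ⊢ (p, bbb, ECECECECECECECEZ) ⊢ (q, bbb, CECECECECECECECEZ) ⊢ (p, bb, ECECECECECECECECEZ) ⊢ (q, bb, CECECECECECECECECEZ) ⊢ (p, b, ECECECECECECECECECEZ) ⊢ (q, b, CECECECECECECECECECEZ) ⊢ (p, ε, ECECECECECECECECECECEZ) ⊢ (q, ε, CECECECECECECECECECECEZ)
All input consumed in state q with stack CECECECECECECECECECECEZ.

CECECECECECECECECECECEZ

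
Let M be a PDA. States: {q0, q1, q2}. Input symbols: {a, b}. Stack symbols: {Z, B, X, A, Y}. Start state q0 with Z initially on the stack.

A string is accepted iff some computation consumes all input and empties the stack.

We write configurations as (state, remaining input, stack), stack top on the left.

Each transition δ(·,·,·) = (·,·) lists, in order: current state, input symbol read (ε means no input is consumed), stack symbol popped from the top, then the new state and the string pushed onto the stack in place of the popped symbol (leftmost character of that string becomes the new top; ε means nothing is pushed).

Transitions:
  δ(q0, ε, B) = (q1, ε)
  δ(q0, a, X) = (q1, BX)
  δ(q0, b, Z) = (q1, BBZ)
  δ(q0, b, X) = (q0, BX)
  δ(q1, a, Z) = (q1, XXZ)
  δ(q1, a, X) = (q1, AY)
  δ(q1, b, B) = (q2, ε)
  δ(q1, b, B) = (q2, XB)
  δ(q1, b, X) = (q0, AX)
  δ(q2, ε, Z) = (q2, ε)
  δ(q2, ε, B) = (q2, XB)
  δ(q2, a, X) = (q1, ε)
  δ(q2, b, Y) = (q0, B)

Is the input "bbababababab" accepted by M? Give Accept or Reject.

One accepting computation: (q0, bbababababab, Z) ⊢ (q1, bababababab, BBZ) ⊢ (q2, ababababab, BZ) ⊢ (q2, ababababab, XBZ) ⊢ (q1, babababab, BZ) ⊢ (q2, abababab, XBZ) ⊢ (q1, bababab, BZ) ⊢ (q2, ababab, XBZ) ⊢ (q1, babab, BZ) ⊢ (q2, abab, XBZ) ⊢ (q1, bab, BZ) ⊢ (q2, ab, XBZ) ⊢ (q1, b, BZ) ⊢ (q2, ε, Z) ⊢ (q2, ε, ε)
All input consumed and the stack is empty.

Accept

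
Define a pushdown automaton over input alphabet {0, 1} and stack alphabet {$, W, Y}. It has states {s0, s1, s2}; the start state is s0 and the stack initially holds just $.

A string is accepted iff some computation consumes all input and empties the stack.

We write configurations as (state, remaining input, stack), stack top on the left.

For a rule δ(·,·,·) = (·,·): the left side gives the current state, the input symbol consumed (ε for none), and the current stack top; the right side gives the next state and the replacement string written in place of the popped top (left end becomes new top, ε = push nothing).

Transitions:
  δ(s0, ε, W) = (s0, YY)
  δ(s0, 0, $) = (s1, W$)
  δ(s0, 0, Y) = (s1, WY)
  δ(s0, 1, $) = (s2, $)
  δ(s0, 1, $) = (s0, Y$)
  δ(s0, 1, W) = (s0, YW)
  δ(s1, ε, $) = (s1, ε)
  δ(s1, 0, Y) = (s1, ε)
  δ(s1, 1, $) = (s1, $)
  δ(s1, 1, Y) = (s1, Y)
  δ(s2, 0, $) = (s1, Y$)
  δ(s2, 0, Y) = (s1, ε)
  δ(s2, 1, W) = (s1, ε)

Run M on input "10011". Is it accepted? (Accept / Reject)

One accepting computation: (s0, 10011, $) ⊢ (s2, 0011, $) ⊢ (s1, 011, Y$) ⊢ (s1, 11, $) ⊢ (s1, 1, $) ⊢ (s1, ε, $) ⊢ (s1, ε, ε)
All input consumed and the stack is empty.

Accept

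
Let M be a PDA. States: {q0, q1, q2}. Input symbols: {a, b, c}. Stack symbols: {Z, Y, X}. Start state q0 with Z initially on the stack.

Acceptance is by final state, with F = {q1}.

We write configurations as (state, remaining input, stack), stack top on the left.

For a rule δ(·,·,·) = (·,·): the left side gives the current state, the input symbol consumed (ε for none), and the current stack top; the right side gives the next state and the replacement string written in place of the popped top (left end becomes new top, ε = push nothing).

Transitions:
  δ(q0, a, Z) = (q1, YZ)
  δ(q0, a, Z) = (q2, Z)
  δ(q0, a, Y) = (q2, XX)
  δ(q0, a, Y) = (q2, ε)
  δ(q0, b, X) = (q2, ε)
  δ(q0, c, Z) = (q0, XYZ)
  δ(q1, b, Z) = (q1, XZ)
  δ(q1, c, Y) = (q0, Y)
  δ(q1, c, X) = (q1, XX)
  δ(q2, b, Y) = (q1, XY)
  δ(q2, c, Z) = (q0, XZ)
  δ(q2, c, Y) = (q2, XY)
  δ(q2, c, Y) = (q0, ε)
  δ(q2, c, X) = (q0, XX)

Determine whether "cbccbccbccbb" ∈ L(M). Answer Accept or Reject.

One accepting computation: (q0, cbccbccbccbb, Z) ⊢ (q0, bccbccbccbb, XYZ) ⊢ (q2, ccbccbccbb, YZ) ⊢ (q0, cbccbccbb, Z) ⊢ (q0, bccbccbb, XYZ) ⊢ (q2, ccbccbb, YZ) ⊢ (q0, cbccbb, Z) ⊢ (q0, bccbb, XYZ) ⊢ (q2, ccbb, YZ) ⊢ (q0, cbb, Z) ⊢ (q0, bb, XYZ) ⊢ (q2, b, YZ) ⊢ (q1, ε, XYZ)
All input consumed and state q1 ∈ F.

Accept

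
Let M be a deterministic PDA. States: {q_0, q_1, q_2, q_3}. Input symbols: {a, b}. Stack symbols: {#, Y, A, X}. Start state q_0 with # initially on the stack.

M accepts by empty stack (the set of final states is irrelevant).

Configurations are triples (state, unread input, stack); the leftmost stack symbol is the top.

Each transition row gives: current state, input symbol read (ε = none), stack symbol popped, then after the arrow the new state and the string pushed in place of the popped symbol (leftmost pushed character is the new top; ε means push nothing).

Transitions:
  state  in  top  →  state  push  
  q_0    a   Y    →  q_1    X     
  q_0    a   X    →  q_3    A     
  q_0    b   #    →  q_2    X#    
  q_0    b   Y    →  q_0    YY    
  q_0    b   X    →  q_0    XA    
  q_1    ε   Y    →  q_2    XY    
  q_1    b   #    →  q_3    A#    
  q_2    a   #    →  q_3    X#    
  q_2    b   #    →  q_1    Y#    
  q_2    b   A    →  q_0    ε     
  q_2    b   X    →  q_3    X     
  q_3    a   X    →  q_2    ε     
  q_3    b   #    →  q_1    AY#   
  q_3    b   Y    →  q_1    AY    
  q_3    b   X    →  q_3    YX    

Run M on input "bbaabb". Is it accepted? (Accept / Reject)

Reject

(q_0, bbaabb, #) ⊢ (q_2, baabb, X#) ⊢ (q_3, aabb, X#) ⊢ (q_2, abb, #) ⊢ (q_3, bb, X#) ⊢ (q_3, b, YX#) ⊢ (q_1, ε, AYX#)
All input consumed; stack is AYX#, not empty, and no further ε-move applies.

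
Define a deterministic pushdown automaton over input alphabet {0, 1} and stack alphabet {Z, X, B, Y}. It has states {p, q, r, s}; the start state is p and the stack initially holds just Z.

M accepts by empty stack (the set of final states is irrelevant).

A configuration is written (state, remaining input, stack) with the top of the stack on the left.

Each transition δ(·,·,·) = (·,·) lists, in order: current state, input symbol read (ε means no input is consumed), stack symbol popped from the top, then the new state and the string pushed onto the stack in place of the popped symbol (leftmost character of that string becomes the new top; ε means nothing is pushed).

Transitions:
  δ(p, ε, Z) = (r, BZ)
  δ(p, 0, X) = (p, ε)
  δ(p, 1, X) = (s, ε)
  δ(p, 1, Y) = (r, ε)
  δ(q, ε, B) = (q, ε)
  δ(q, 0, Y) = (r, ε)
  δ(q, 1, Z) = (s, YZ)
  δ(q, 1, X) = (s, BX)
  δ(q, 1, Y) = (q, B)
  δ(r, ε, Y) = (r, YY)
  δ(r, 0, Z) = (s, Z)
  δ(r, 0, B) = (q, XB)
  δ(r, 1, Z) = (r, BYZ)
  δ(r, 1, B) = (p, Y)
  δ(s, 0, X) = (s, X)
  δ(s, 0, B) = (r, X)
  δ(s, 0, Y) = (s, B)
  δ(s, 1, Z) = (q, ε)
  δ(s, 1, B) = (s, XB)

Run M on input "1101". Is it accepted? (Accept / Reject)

Accept

(p, 1101, Z)
  ε-move, top Z: go to r, push BZ → (r, 1101, BZ)
  read 1, top B: go to p, push Y → (p, 101, YZ)
  read 1, top Y: go to r, push ε → (r, 01, Z)
  read 0, top Z: go to s, push Z → (s, 1, Z)
  read 1, top Z: go to q, push ε → (q, ε, ε)
All input consumed and the stack is empty.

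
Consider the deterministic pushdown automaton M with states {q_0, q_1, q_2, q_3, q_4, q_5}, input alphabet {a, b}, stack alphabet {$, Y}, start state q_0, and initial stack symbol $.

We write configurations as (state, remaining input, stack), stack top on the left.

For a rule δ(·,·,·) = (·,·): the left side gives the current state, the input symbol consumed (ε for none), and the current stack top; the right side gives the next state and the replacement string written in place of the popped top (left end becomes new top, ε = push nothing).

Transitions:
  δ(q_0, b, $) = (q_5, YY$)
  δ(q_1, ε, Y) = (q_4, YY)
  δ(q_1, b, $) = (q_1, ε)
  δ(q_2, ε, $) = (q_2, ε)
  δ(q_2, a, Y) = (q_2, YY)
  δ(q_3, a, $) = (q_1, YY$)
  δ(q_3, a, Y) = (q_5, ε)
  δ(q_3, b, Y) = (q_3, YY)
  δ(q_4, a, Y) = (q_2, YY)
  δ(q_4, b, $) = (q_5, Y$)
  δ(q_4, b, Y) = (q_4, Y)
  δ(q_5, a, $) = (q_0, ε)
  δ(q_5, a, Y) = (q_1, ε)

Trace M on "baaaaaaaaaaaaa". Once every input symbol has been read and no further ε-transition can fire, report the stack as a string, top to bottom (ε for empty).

YYYYYYYYYYYYYY$

(q_0, baaaaaaaaaaaaa, $) ⊢ (q_5, aaaaaaaaaaaaa, YY$) ⊢ (q_1, aaaaaaaaaaaa, Y$) ⊢ (q_4, aaaaaaaaaaaa, YY$) ⊢ (q_2, aaaaaaaaaaa, YYY$) ⊢ (q_2, aaaaaaaaaa, YYYY$) ⊢ (q_2, aaaaaaaaa, YYYYY$) ⊢ (q_2, aaaaaaaa, YYYYYY$) ⊢ (q_2, aaaaaaa, YYYYYYY$) ⊢ (q_2, aaaaaa, YYYYYYYY$) ⊢ (q_2, aaaaa, YYYYYYYYY$) ⊢ (q_2, aaaa, YYYYYYYYYY$) ⊢ (q_2, aaa, YYYYYYYYYYY$) ⊢ (q_2, aa, YYYYYYYYYYYY$) ⊢ (q_2, a, YYYYYYYYYYYYY$) ⊢ (q_2, ε, YYYYYYYYYYYYYY$)
All input consumed in state q_2 with stack YYYYYYYYYYYYYY$.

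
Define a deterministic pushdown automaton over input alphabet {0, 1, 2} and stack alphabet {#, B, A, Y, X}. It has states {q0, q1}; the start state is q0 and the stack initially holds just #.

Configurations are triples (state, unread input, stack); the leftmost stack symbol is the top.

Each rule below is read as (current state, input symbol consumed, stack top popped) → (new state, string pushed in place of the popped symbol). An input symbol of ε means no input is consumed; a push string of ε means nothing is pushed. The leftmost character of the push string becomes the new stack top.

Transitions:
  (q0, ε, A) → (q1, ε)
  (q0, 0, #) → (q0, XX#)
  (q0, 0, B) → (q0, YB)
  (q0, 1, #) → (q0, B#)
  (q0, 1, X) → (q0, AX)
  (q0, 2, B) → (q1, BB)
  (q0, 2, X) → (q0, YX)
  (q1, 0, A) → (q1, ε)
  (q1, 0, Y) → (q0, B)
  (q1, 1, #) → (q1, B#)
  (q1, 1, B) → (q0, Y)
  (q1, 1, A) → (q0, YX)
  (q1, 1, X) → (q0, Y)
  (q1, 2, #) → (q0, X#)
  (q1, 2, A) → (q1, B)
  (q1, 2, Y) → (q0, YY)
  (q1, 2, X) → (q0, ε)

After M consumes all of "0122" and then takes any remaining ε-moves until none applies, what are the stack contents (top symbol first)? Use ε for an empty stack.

YX#

(q0, 0122, #)
  read 0, top #: go to q0, push XX# → (q0, 122, XX#)
  read 1, top X: go to q0, push AX → (q0, 22, AXX#)
  ε-move, top A: go to q1, push ε → (q1, 22, XX#)
  read 2, top X: go to q0, push ε → (q0, 2, X#)
  read 2, top X: go to q0, push YX → (q0, ε, YX#)
All input consumed in state q0 with stack YX#.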